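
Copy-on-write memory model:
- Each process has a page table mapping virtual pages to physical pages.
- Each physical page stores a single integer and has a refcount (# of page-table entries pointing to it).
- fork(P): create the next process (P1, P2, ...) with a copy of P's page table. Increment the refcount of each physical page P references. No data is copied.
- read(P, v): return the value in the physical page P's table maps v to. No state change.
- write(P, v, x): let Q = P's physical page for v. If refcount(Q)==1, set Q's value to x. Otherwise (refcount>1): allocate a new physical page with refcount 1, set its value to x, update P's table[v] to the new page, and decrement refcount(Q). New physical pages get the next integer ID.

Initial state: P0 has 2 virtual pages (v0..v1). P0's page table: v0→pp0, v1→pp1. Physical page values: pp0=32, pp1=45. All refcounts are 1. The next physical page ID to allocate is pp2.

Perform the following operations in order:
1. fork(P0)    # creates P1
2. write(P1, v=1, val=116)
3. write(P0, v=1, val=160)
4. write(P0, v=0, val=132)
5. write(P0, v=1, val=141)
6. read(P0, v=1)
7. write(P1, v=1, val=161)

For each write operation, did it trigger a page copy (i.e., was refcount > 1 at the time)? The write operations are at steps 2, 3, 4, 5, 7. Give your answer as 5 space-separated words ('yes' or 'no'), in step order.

Op 1: fork(P0) -> P1. 2 ppages; refcounts: pp0:2 pp1:2
Op 2: write(P1, v1, 116). refcount(pp1)=2>1 -> COPY to pp2. 3 ppages; refcounts: pp0:2 pp1:1 pp2:1
Op 3: write(P0, v1, 160). refcount(pp1)=1 -> write in place. 3 ppages; refcounts: pp0:2 pp1:1 pp2:1
Op 4: write(P0, v0, 132). refcount(pp0)=2>1 -> COPY to pp3. 4 ppages; refcounts: pp0:1 pp1:1 pp2:1 pp3:1
Op 5: write(P0, v1, 141). refcount(pp1)=1 -> write in place. 4 ppages; refcounts: pp0:1 pp1:1 pp2:1 pp3:1
Op 6: read(P0, v1) -> 141. No state change.
Op 7: write(P1, v1, 161). refcount(pp2)=1 -> write in place. 4 ppages; refcounts: pp0:1 pp1:1 pp2:1 pp3:1

yes no yes no no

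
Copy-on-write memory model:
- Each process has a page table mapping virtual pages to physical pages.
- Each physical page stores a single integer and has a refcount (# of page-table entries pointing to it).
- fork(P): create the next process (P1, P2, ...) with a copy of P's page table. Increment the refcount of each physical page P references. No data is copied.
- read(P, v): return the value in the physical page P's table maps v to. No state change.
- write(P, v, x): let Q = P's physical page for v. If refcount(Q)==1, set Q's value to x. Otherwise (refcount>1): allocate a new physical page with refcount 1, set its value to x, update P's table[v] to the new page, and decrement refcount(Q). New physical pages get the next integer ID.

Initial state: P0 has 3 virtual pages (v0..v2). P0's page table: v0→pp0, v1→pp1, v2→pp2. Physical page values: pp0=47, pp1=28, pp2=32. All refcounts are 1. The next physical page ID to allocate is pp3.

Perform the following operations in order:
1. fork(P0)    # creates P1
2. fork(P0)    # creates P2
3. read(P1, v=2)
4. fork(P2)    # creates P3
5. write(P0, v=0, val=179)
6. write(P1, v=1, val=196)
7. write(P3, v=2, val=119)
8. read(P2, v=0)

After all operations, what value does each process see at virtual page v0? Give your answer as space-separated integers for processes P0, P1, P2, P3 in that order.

Op 1: fork(P0) -> P1. 3 ppages; refcounts: pp0:2 pp1:2 pp2:2
Op 2: fork(P0) -> P2. 3 ppages; refcounts: pp0:3 pp1:3 pp2:3
Op 3: read(P1, v2) -> 32. No state change.
Op 4: fork(P2) -> P3. 3 ppages; refcounts: pp0:4 pp1:4 pp2:4
Op 5: write(P0, v0, 179). refcount(pp0)=4>1 -> COPY to pp3. 4 ppages; refcounts: pp0:3 pp1:4 pp2:4 pp3:1
Op 6: write(P1, v1, 196). refcount(pp1)=4>1 -> COPY to pp4. 5 ppages; refcounts: pp0:3 pp1:3 pp2:4 pp3:1 pp4:1
Op 7: write(P3, v2, 119). refcount(pp2)=4>1 -> COPY to pp5. 6 ppages; refcounts: pp0:3 pp1:3 pp2:3 pp3:1 pp4:1 pp5:1
Op 8: read(P2, v0) -> 47. No state change.
P0: v0 -> pp3 = 179
P1: v0 -> pp0 = 47
P2: v0 -> pp0 = 47
P3: v0 -> pp0 = 47

Answer: 179 47 47 47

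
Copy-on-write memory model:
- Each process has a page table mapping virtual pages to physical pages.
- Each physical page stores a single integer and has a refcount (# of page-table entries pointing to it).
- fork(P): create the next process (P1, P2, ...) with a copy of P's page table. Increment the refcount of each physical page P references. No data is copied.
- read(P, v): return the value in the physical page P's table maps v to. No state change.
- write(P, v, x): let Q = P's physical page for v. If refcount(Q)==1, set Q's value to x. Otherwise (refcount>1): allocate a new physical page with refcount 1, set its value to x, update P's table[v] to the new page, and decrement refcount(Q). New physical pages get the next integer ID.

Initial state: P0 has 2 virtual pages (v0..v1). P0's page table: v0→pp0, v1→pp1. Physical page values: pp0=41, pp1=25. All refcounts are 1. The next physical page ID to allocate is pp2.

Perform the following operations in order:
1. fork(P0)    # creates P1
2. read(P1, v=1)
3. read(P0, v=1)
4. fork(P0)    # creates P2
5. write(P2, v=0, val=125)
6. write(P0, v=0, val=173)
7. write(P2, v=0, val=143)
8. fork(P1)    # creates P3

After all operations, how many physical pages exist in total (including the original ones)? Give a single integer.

Answer: 4

Derivation:
Op 1: fork(P0) -> P1. 2 ppages; refcounts: pp0:2 pp1:2
Op 2: read(P1, v1) -> 25. No state change.
Op 3: read(P0, v1) -> 25. No state change.
Op 4: fork(P0) -> P2. 2 ppages; refcounts: pp0:3 pp1:3
Op 5: write(P2, v0, 125). refcount(pp0)=3>1 -> COPY to pp2. 3 ppages; refcounts: pp0:2 pp1:3 pp2:1
Op 6: write(P0, v0, 173). refcount(pp0)=2>1 -> COPY to pp3. 4 ppages; refcounts: pp0:1 pp1:3 pp2:1 pp3:1
Op 7: write(P2, v0, 143). refcount(pp2)=1 -> write in place. 4 ppages; refcounts: pp0:1 pp1:3 pp2:1 pp3:1
Op 8: fork(P1) -> P3. 4 ppages; refcounts: pp0:2 pp1:4 pp2:1 pp3:1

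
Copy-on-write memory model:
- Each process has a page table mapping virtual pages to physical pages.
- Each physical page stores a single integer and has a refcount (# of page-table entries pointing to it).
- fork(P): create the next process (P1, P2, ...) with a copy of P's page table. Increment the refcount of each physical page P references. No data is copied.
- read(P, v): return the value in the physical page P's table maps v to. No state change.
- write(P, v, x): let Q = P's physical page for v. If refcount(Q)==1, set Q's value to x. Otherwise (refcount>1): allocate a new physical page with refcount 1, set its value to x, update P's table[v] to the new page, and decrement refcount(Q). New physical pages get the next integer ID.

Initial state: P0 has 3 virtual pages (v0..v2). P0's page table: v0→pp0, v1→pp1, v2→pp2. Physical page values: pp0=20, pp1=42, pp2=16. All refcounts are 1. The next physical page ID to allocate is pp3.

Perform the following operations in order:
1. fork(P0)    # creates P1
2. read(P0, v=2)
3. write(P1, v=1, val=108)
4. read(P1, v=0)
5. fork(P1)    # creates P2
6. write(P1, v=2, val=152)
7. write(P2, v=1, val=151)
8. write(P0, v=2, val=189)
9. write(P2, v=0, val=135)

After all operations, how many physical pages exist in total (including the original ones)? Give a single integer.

Answer: 8

Derivation:
Op 1: fork(P0) -> P1. 3 ppages; refcounts: pp0:2 pp1:2 pp2:2
Op 2: read(P0, v2) -> 16. No state change.
Op 3: write(P1, v1, 108). refcount(pp1)=2>1 -> COPY to pp3. 4 ppages; refcounts: pp0:2 pp1:1 pp2:2 pp3:1
Op 4: read(P1, v0) -> 20. No state change.
Op 5: fork(P1) -> P2. 4 ppages; refcounts: pp0:3 pp1:1 pp2:3 pp3:2
Op 6: write(P1, v2, 152). refcount(pp2)=3>1 -> COPY to pp4. 5 ppages; refcounts: pp0:3 pp1:1 pp2:2 pp3:2 pp4:1
Op 7: write(P2, v1, 151). refcount(pp3)=2>1 -> COPY to pp5. 6 ppages; refcounts: pp0:3 pp1:1 pp2:2 pp3:1 pp4:1 pp5:1
Op 8: write(P0, v2, 189). refcount(pp2)=2>1 -> COPY to pp6. 7 ppages; refcounts: pp0:3 pp1:1 pp2:1 pp3:1 pp4:1 pp5:1 pp6:1
Op 9: write(P2, v0, 135). refcount(pp0)=3>1 -> COPY to pp7. 8 ppages; refcounts: pp0:2 pp1:1 pp2:1 pp3:1 pp4:1 pp5:1 pp6:1 pp7:1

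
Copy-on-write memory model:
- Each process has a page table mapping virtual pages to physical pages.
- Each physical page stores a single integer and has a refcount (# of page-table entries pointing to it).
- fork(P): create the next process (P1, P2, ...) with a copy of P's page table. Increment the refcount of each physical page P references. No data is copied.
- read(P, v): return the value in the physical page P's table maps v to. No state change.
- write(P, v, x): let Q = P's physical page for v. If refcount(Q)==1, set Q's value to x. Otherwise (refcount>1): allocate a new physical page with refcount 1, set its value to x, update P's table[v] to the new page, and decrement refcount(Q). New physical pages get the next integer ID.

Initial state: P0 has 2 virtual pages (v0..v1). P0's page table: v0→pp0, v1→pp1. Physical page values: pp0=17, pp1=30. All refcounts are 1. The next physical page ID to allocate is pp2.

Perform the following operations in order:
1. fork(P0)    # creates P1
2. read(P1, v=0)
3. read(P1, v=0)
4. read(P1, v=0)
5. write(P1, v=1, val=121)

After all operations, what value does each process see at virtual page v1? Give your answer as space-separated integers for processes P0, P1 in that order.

Op 1: fork(P0) -> P1. 2 ppages; refcounts: pp0:2 pp1:2
Op 2: read(P1, v0) -> 17. No state change.
Op 3: read(P1, v0) -> 17. No state change.
Op 4: read(P1, v0) -> 17. No state change.
Op 5: write(P1, v1, 121). refcount(pp1)=2>1 -> COPY to pp2. 3 ppages; refcounts: pp0:2 pp1:1 pp2:1
P0: v1 -> pp1 = 30
P1: v1 -> pp2 = 121

Answer: 30 121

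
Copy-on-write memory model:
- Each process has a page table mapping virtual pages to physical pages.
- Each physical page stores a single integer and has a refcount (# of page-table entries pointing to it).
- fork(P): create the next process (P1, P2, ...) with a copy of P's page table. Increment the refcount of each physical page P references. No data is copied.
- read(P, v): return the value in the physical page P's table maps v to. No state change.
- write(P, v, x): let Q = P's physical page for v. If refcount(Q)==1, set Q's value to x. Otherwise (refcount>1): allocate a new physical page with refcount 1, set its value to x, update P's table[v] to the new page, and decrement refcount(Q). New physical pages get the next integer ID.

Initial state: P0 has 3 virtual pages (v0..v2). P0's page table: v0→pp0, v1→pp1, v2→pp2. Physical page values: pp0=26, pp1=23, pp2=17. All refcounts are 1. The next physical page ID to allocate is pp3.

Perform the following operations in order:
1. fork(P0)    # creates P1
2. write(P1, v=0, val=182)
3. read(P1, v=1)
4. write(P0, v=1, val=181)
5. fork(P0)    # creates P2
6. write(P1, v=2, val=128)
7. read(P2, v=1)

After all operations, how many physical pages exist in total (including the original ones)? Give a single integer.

Answer: 6

Derivation:
Op 1: fork(P0) -> P1. 3 ppages; refcounts: pp0:2 pp1:2 pp2:2
Op 2: write(P1, v0, 182). refcount(pp0)=2>1 -> COPY to pp3. 4 ppages; refcounts: pp0:1 pp1:2 pp2:2 pp3:1
Op 3: read(P1, v1) -> 23. No state change.
Op 4: write(P0, v1, 181). refcount(pp1)=2>1 -> COPY to pp4. 5 ppages; refcounts: pp0:1 pp1:1 pp2:2 pp3:1 pp4:1
Op 5: fork(P0) -> P2. 5 ppages; refcounts: pp0:2 pp1:1 pp2:3 pp3:1 pp4:2
Op 6: write(P1, v2, 128). refcount(pp2)=3>1 -> COPY to pp5. 6 ppages; refcounts: pp0:2 pp1:1 pp2:2 pp3:1 pp4:2 pp5:1
Op 7: read(P2, v1) -> 181. No state change.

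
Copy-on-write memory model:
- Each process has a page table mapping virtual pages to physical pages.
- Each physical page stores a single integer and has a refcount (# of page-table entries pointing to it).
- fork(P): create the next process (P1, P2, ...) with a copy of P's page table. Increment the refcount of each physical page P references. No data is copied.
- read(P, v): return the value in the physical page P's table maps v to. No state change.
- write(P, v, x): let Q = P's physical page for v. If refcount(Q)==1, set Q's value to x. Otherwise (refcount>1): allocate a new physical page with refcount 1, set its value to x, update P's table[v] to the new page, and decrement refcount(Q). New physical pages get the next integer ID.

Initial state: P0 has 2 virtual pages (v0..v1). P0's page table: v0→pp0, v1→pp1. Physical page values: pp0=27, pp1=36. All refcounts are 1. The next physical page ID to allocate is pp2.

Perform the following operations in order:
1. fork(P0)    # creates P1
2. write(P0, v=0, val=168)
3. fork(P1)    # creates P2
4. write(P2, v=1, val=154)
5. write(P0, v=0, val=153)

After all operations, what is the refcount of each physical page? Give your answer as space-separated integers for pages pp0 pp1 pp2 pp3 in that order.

Answer: 2 2 1 1

Derivation:
Op 1: fork(P0) -> P1. 2 ppages; refcounts: pp0:2 pp1:2
Op 2: write(P0, v0, 168). refcount(pp0)=2>1 -> COPY to pp2. 3 ppages; refcounts: pp0:1 pp1:2 pp2:1
Op 3: fork(P1) -> P2. 3 ppages; refcounts: pp0:2 pp1:3 pp2:1
Op 4: write(P2, v1, 154). refcount(pp1)=3>1 -> COPY to pp3. 4 ppages; refcounts: pp0:2 pp1:2 pp2:1 pp3:1
Op 5: write(P0, v0, 153). refcount(pp2)=1 -> write in place. 4 ppages; refcounts: pp0:2 pp1:2 pp2:1 pp3:1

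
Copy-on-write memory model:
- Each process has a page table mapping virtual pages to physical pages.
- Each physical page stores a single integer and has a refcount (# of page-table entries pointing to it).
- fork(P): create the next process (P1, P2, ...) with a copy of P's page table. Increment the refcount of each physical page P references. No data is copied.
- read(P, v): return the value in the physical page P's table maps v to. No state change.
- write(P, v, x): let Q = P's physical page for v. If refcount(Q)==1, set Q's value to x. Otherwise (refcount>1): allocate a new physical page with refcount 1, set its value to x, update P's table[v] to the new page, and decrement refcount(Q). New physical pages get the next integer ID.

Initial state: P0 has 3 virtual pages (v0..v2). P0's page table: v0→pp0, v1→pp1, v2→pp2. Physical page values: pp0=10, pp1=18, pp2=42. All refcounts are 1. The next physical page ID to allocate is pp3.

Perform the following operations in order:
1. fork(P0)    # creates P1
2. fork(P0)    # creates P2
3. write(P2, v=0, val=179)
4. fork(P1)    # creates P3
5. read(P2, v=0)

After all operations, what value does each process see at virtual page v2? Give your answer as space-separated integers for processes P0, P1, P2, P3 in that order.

Answer: 42 42 42 42

Derivation:
Op 1: fork(P0) -> P1. 3 ppages; refcounts: pp0:2 pp1:2 pp2:2
Op 2: fork(P0) -> P2. 3 ppages; refcounts: pp0:3 pp1:3 pp2:3
Op 3: write(P2, v0, 179). refcount(pp0)=3>1 -> COPY to pp3. 4 ppages; refcounts: pp0:2 pp1:3 pp2:3 pp3:1
Op 4: fork(P1) -> P3. 4 ppages; refcounts: pp0:3 pp1:4 pp2:4 pp3:1
Op 5: read(P2, v0) -> 179. No state change.
P0: v2 -> pp2 = 42
P1: v2 -> pp2 = 42
P2: v2 -> pp2 = 42
P3: v2 -> pp2 = 42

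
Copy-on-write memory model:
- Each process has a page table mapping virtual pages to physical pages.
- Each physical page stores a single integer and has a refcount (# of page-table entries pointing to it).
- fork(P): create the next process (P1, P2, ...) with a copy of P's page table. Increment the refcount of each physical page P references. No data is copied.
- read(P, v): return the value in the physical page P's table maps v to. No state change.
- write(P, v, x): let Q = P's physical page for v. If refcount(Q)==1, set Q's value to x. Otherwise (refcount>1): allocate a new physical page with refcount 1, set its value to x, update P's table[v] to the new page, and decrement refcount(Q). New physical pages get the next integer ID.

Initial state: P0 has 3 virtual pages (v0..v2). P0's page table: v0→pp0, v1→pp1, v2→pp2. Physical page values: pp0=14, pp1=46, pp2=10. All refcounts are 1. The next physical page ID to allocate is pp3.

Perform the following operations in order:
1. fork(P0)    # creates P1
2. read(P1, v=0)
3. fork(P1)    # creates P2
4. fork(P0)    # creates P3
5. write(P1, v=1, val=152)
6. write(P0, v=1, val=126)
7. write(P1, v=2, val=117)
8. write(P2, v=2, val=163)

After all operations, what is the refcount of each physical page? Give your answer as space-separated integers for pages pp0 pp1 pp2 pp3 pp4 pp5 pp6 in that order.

Op 1: fork(P0) -> P1. 3 ppages; refcounts: pp0:2 pp1:2 pp2:2
Op 2: read(P1, v0) -> 14. No state change.
Op 3: fork(P1) -> P2. 3 ppages; refcounts: pp0:3 pp1:3 pp2:3
Op 4: fork(P0) -> P3. 3 ppages; refcounts: pp0:4 pp1:4 pp2:4
Op 5: write(P1, v1, 152). refcount(pp1)=4>1 -> COPY to pp3. 4 ppages; refcounts: pp0:4 pp1:3 pp2:4 pp3:1
Op 6: write(P0, v1, 126). refcount(pp1)=3>1 -> COPY to pp4. 5 ppages; refcounts: pp0:4 pp1:2 pp2:4 pp3:1 pp4:1
Op 7: write(P1, v2, 117). refcount(pp2)=4>1 -> COPY to pp5. 6 ppages; refcounts: pp0:4 pp1:2 pp2:3 pp3:1 pp4:1 pp5:1
Op 8: write(P2, v2, 163). refcount(pp2)=3>1 -> COPY to pp6. 7 ppages; refcounts: pp0:4 pp1:2 pp2:2 pp3:1 pp4:1 pp5:1 pp6:1

Answer: 4 2 2 1 1 1 1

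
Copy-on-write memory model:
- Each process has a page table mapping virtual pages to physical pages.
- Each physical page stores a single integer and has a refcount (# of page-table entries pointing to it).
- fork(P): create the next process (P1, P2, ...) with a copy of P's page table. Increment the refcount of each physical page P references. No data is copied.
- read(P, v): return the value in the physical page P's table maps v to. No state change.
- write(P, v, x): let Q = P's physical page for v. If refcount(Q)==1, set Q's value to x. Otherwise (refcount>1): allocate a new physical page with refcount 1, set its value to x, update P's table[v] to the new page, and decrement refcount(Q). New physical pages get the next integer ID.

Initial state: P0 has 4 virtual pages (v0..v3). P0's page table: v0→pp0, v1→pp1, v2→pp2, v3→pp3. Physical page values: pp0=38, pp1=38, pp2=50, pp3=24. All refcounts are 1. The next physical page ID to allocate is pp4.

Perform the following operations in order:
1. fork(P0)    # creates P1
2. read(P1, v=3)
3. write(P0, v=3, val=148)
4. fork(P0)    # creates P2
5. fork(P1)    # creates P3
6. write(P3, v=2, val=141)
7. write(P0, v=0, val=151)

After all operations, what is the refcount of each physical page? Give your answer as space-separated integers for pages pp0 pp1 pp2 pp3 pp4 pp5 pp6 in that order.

Answer: 3 4 3 2 2 1 1

Derivation:
Op 1: fork(P0) -> P1. 4 ppages; refcounts: pp0:2 pp1:2 pp2:2 pp3:2
Op 2: read(P1, v3) -> 24. No state change.
Op 3: write(P0, v3, 148). refcount(pp3)=2>1 -> COPY to pp4. 5 ppages; refcounts: pp0:2 pp1:2 pp2:2 pp3:1 pp4:1
Op 4: fork(P0) -> P2. 5 ppages; refcounts: pp0:3 pp1:3 pp2:3 pp3:1 pp4:2
Op 5: fork(P1) -> P3. 5 ppages; refcounts: pp0:4 pp1:4 pp2:4 pp3:2 pp4:2
Op 6: write(P3, v2, 141). refcount(pp2)=4>1 -> COPY to pp5. 6 ppages; refcounts: pp0:4 pp1:4 pp2:3 pp3:2 pp4:2 pp5:1
Op 7: write(P0, v0, 151). refcount(pp0)=4>1 -> COPY to pp6. 7 ppages; refcounts: pp0:3 pp1:4 pp2:3 pp3:2 pp4:2 pp5:1 pp6:1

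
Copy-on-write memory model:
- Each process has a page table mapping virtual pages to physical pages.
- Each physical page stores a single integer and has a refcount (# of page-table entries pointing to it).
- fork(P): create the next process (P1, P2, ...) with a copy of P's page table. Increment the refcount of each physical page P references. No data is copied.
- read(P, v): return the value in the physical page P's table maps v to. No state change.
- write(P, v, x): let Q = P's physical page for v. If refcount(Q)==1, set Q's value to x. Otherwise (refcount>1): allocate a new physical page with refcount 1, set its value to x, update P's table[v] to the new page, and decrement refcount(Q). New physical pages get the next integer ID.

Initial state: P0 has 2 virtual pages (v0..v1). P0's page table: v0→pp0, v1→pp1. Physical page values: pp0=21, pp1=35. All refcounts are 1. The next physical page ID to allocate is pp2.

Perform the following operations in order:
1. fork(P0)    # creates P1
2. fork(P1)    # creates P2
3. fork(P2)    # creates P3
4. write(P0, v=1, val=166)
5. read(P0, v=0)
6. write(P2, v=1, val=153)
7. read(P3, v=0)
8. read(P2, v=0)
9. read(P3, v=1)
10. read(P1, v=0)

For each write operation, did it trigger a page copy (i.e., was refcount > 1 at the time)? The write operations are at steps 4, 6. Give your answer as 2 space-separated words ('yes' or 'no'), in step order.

Op 1: fork(P0) -> P1. 2 ppages; refcounts: pp0:2 pp1:2
Op 2: fork(P1) -> P2. 2 ppages; refcounts: pp0:3 pp1:3
Op 3: fork(P2) -> P3. 2 ppages; refcounts: pp0:4 pp1:4
Op 4: write(P0, v1, 166). refcount(pp1)=4>1 -> COPY to pp2. 3 ppages; refcounts: pp0:4 pp1:3 pp2:1
Op 5: read(P0, v0) -> 21. No state change.
Op 6: write(P2, v1, 153). refcount(pp1)=3>1 -> COPY to pp3. 4 ppages; refcounts: pp0:4 pp1:2 pp2:1 pp3:1
Op 7: read(P3, v0) -> 21. No state change.
Op 8: read(P2, v0) -> 21. No state change.
Op 9: read(P3, v1) -> 35. No state change.
Op 10: read(P1, v0) -> 21. No state change.

yes yes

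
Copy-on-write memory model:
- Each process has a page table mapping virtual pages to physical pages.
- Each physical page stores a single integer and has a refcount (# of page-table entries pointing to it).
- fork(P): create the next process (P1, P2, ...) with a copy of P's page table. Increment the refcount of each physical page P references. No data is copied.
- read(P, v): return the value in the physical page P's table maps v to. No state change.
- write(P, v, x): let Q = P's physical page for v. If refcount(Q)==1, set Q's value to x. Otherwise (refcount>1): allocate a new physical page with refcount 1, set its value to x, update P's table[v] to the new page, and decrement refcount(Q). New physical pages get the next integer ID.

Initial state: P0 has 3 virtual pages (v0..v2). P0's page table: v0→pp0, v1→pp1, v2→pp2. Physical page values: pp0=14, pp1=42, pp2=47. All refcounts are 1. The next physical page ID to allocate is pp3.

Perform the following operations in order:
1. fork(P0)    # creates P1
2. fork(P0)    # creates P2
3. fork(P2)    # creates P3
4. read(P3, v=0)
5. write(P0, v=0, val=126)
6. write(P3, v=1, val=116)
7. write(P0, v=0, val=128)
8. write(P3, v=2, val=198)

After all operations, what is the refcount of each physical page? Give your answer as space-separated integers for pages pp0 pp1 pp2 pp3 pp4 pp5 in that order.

Answer: 3 3 3 1 1 1

Derivation:
Op 1: fork(P0) -> P1. 3 ppages; refcounts: pp0:2 pp1:2 pp2:2
Op 2: fork(P0) -> P2. 3 ppages; refcounts: pp0:3 pp1:3 pp2:3
Op 3: fork(P2) -> P3. 3 ppages; refcounts: pp0:4 pp1:4 pp2:4
Op 4: read(P3, v0) -> 14. No state change.
Op 5: write(P0, v0, 126). refcount(pp0)=4>1 -> COPY to pp3. 4 ppages; refcounts: pp0:3 pp1:4 pp2:4 pp3:1
Op 6: write(P3, v1, 116). refcount(pp1)=4>1 -> COPY to pp4. 5 ppages; refcounts: pp0:3 pp1:3 pp2:4 pp3:1 pp4:1
Op 7: write(P0, v0, 128). refcount(pp3)=1 -> write in place. 5 ppages; refcounts: pp0:3 pp1:3 pp2:4 pp3:1 pp4:1
Op 8: write(P3, v2, 198). refcount(pp2)=4>1 -> COPY to pp5. 6 ppages; refcounts: pp0:3 pp1:3 pp2:3 pp3:1 pp4:1 pp5:1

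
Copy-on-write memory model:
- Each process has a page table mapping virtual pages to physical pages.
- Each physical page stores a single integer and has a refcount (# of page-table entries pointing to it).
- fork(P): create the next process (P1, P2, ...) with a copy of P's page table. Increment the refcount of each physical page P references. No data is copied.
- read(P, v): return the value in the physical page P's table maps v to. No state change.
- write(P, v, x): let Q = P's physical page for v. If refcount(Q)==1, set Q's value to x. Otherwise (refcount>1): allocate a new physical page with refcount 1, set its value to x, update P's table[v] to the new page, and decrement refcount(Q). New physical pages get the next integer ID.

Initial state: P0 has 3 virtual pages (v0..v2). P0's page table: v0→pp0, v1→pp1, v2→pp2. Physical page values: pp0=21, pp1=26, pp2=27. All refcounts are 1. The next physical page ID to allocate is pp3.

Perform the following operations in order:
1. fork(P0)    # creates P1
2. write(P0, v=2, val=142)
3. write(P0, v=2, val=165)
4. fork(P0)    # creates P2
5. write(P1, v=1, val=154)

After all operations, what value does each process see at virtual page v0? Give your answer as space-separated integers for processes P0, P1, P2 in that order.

Answer: 21 21 21

Derivation:
Op 1: fork(P0) -> P1. 3 ppages; refcounts: pp0:2 pp1:2 pp2:2
Op 2: write(P0, v2, 142). refcount(pp2)=2>1 -> COPY to pp3. 4 ppages; refcounts: pp0:2 pp1:2 pp2:1 pp3:1
Op 3: write(P0, v2, 165). refcount(pp3)=1 -> write in place. 4 ppages; refcounts: pp0:2 pp1:2 pp2:1 pp3:1
Op 4: fork(P0) -> P2. 4 ppages; refcounts: pp0:3 pp1:3 pp2:1 pp3:2
Op 5: write(P1, v1, 154). refcount(pp1)=3>1 -> COPY to pp4. 5 ppages; refcounts: pp0:3 pp1:2 pp2:1 pp3:2 pp4:1
P0: v0 -> pp0 = 21
P1: v0 -> pp0 = 21
P2: v0 -> pp0 = 21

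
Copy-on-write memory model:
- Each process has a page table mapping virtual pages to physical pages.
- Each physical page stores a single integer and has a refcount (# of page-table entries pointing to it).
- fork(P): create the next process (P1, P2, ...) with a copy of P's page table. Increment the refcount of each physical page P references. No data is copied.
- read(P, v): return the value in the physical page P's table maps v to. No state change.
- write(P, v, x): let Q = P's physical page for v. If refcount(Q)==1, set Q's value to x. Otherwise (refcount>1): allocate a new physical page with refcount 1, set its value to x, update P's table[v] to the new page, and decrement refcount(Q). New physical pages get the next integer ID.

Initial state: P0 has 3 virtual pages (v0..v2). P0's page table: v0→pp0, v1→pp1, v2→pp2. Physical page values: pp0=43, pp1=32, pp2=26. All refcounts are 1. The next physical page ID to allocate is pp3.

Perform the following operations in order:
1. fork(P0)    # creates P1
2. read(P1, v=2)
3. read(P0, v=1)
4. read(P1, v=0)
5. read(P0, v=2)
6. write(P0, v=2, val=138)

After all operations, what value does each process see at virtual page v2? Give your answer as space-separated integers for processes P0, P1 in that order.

Answer: 138 26

Derivation:
Op 1: fork(P0) -> P1. 3 ppages; refcounts: pp0:2 pp1:2 pp2:2
Op 2: read(P1, v2) -> 26. No state change.
Op 3: read(P0, v1) -> 32. No state change.
Op 4: read(P1, v0) -> 43. No state change.
Op 5: read(P0, v2) -> 26. No state change.
Op 6: write(P0, v2, 138). refcount(pp2)=2>1 -> COPY to pp3. 4 ppages; refcounts: pp0:2 pp1:2 pp2:1 pp3:1
P0: v2 -> pp3 = 138
P1: v2 -> pp2 = 26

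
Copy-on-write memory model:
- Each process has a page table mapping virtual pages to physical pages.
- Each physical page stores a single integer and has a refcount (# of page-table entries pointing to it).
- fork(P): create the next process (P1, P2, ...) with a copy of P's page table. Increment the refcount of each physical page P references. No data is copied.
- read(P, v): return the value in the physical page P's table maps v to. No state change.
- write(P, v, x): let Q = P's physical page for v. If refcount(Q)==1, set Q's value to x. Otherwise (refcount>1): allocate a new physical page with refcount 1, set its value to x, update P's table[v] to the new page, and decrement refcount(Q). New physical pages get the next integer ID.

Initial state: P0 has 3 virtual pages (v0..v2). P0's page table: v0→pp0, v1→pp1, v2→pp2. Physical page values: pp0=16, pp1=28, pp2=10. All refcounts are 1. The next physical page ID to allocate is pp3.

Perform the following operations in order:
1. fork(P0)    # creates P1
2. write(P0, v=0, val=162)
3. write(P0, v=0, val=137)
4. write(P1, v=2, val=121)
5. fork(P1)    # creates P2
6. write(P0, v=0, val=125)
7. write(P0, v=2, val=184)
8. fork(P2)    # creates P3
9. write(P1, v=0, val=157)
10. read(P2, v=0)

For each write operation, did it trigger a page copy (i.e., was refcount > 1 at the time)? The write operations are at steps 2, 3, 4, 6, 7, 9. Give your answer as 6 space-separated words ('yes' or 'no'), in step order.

Op 1: fork(P0) -> P1. 3 ppages; refcounts: pp0:2 pp1:2 pp2:2
Op 2: write(P0, v0, 162). refcount(pp0)=2>1 -> COPY to pp3. 4 ppages; refcounts: pp0:1 pp1:2 pp2:2 pp3:1
Op 3: write(P0, v0, 137). refcount(pp3)=1 -> write in place. 4 ppages; refcounts: pp0:1 pp1:2 pp2:2 pp3:1
Op 4: write(P1, v2, 121). refcount(pp2)=2>1 -> COPY to pp4. 5 ppages; refcounts: pp0:1 pp1:2 pp2:1 pp3:1 pp4:1
Op 5: fork(P1) -> P2. 5 ppages; refcounts: pp0:2 pp1:3 pp2:1 pp3:1 pp4:2
Op 6: write(P0, v0, 125). refcount(pp3)=1 -> write in place. 5 ppages; refcounts: pp0:2 pp1:3 pp2:1 pp3:1 pp4:2
Op 7: write(P0, v2, 184). refcount(pp2)=1 -> write in place. 5 ppages; refcounts: pp0:2 pp1:3 pp2:1 pp3:1 pp4:2
Op 8: fork(P2) -> P3. 5 ppages; refcounts: pp0:3 pp1:4 pp2:1 pp3:1 pp4:3
Op 9: write(P1, v0, 157). refcount(pp0)=3>1 -> COPY to pp5. 6 ppages; refcounts: pp0:2 pp1:4 pp2:1 pp3:1 pp4:3 pp5:1
Op 10: read(P2, v0) -> 16. No state change.

yes no yes no no yes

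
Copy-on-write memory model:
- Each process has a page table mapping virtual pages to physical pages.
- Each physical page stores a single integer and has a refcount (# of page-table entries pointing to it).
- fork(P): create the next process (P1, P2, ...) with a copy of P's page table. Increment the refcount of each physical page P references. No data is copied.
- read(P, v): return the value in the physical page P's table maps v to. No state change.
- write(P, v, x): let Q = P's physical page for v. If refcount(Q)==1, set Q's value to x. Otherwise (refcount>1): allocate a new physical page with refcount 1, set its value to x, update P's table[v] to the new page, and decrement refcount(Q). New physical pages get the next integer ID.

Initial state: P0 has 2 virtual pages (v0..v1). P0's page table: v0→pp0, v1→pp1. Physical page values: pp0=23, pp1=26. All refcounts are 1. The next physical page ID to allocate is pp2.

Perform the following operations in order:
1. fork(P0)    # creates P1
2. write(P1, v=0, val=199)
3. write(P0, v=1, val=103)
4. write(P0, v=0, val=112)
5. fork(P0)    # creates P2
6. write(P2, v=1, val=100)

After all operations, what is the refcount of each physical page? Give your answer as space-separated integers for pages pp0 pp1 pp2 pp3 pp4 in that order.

Op 1: fork(P0) -> P1. 2 ppages; refcounts: pp0:2 pp1:2
Op 2: write(P1, v0, 199). refcount(pp0)=2>1 -> COPY to pp2. 3 ppages; refcounts: pp0:1 pp1:2 pp2:1
Op 3: write(P0, v1, 103). refcount(pp1)=2>1 -> COPY to pp3. 4 ppages; refcounts: pp0:1 pp1:1 pp2:1 pp3:1
Op 4: write(P0, v0, 112). refcount(pp0)=1 -> write in place. 4 ppages; refcounts: pp0:1 pp1:1 pp2:1 pp3:1
Op 5: fork(P0) -> P2. 4 ppages; refcounts: pp0:2 pp1:1 pp2:1 pp3:2
Op 6: write(P2, v1, 100). refcount(pp3)=2>1 -> COPY to pp4. 5 ppages; refcounts: pp0:2 pp1:1 pp2:1 pp3:1 pp4:1

Answer: 2 1 1 1 1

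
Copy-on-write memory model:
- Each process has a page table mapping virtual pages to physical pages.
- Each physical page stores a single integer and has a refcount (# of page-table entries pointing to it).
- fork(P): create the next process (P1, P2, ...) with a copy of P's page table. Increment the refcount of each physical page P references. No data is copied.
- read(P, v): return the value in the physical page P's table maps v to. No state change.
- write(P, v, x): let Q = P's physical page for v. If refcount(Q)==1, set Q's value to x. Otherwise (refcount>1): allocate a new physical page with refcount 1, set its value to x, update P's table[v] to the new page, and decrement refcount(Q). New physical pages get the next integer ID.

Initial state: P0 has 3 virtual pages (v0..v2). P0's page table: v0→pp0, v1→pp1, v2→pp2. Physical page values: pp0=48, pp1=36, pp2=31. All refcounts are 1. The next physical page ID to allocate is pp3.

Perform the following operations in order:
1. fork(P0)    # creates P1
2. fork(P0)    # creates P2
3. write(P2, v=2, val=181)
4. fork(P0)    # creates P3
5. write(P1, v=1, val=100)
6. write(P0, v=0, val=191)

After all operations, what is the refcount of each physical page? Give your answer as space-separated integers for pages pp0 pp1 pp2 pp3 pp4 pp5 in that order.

Answer: 3 3 3 1 1 1

Derivation:
Op 1: fork(P0) -> P1. 3 ppages; refcounts: pp0:2 pp1:2 pp2:2
Op 2: fork(P0) -> P2. 3 ppages; refcounts: pp0:3 pp1:3 pp2:3
Op 3: write(P2, v2, 181). refcount(pp2)=3>1 -> COPY to pp3. 4 ppages; refcounts: pp0:3 pp1:3 pp2:2 pp3:1
Op 4: fork(P0) -> P3. 4 ppages; refcounts: pp0:4 pp1:4 pp2:3 pp3:1
Op 5: write(P1, v1, 100). refcount(pp1)=4>1 -> COPY to pp4. 5 ppages; refcounts: pp0:4 pp1:3 pp2:3 pp3:1 pp4:1
Op 6: write(P0, v0, 191). refcount(pp0)=4>1 -> COPY to pp5. 6 ppages; refcounts: pp0:3 pp1:3 pp2:3 pp3:1 pp4:1 pp5:1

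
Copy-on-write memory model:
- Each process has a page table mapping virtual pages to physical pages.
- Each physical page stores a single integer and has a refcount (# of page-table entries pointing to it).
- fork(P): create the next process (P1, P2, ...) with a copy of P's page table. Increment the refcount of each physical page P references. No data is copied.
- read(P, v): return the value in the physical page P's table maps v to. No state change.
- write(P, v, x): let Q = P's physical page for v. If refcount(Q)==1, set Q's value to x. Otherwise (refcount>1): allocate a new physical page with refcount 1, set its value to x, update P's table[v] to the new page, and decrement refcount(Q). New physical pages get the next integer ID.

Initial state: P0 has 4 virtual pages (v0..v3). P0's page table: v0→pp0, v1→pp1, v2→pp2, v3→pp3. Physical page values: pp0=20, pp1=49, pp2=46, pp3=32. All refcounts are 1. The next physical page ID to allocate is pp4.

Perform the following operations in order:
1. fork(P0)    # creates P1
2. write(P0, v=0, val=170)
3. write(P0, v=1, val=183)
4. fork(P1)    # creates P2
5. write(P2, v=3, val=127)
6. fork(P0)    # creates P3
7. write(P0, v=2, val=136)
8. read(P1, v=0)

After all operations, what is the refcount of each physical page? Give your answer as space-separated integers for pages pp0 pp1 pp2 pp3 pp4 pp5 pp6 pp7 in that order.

Answer: 2 2 3 3 2 2 1 1

Derivation:
Op 1: fork(P0) -> P1. 4 ppages; refcounts: pp0:2 pp1:2 pp2:2 pp3:2
Op 2: write(P0, v0, 170). refcount(pp0)=2>1 -> COPY to pp4. 5 ppages; refcounts: pp0:1 pp1:2 pp2:2 pp3:2 pp4:1
Op 3: write(P0, v1, 183). refcount(pp1)=2>1 -> COPY to pp5. 6 ppages; refcounts: pp0:1 pp1:1 pp2:2 pp3:2 pp4:1 pp5:1
Op 4: fork(P1) -> P2. 6 ppages; refcounts: pp0:2 pp1:2 pp2:3 pp3:3 pp4:1 pp5:1
Op 5: write(P2, v3, 127). refcount(pp3)=3>1 -> COPY to pp6. 7 ppages; refcounts: pp0:2 pp1:2 pp2:3 pp3:2 pp4:1 pp5:1 pp6:1
Op 6: fork(P0) -> P3. 7 ppages; refcounts: pp0:2 pp1:2 pp2:4 pp3:3 pp4:2 pp5:2 pp6:1
Op 7: write(P0, v2, 136). refcount(pp2)=4>1 -> COPY to pp7. 8 ppages; refcounts: pp0:2 pp1:2 pp2:3 pp3:3 pp4:2 pp5:2 pp6:1 pp7:1
Op 8: read(P1, v0) -> 20. No state change.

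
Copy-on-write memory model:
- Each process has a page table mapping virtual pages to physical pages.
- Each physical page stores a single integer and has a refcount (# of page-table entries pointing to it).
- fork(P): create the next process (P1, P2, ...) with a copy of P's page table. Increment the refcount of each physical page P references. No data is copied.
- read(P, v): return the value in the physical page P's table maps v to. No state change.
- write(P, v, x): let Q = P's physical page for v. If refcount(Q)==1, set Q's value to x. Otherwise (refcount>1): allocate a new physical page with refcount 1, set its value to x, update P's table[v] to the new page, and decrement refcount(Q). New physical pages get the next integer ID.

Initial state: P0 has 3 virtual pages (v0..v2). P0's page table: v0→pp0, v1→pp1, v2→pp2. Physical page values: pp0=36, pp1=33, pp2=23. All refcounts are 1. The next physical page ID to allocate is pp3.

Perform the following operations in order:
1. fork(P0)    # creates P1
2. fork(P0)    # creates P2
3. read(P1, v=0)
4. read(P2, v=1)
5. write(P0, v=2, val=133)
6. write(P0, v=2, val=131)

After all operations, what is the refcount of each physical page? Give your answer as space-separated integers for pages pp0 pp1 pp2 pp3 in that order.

Answer: 3 3 2 1

Derivation:
Op 1: fork(P0) -> P1. 3 ppages; refcounts: pp0:2 pp1:2 pp2:2
Op 2: fork(P0) -> P2. 3 ppages; refcounts: pp0:3 pp1:3 pp2:3
Op 3: read(P1, v0) -> 36. No state change.
Op 4: read(P2, v1) -> 33. No state change.
Op 5: write(P0, v2, 133). refcount(pp2)=3>1 -> COPY to pp3. 4 ppages; refcounts: pp0:3 pp1:3 pp2:2 pp3:1
Op 6: write(P0, v2, 131). refcount(pp3)=1 -> write in place. 4 ppages; refcounts: pp0:3 pp1:3 pp2:2 pp3:1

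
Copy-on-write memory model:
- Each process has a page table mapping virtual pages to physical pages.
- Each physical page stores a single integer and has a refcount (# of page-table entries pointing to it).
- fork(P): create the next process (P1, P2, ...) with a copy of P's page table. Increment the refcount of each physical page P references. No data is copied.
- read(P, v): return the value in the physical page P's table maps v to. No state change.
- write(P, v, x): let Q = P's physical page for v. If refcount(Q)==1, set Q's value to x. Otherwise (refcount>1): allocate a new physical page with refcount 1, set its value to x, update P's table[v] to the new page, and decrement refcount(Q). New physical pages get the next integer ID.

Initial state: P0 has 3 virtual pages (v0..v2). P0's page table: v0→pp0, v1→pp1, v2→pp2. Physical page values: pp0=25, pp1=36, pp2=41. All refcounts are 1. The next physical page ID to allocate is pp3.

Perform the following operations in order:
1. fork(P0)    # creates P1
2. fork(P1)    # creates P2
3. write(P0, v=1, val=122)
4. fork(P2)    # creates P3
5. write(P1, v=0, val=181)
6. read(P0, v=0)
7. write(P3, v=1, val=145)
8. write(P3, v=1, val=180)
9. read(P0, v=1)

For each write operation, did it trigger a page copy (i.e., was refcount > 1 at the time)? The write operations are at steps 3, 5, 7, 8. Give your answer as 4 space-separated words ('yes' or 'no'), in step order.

Op 1: fork(P0) -> P1. 3 ppages; refcounts: pp0:2 pp1:2 pp2:2
Op 2: fork(P1) -> P2. 3 ppages; refcounts: pp0:3 pp1:3 pp2:3
Op 3: write(P0, v1, 122). refcount(pp1)=3>1 -> COPY to pp3. 4 ppages; refcounts: pp0:3 pp1:2 pp2:3 pp3:1
Op 4: fork(P2) -> P3. 4 ppages; refcounts: pp0:4 pp1:3 pp2:4 pp3:1
Op 5: write(P1, v0, 181). refcount(pp0)=4>1 -> COPY to pp4. 5 ppages; refcounts: pp0:3 pp1:3 pp2:4 pp3:1 pp4:1
Op 6: read(P0, v0) -> 25. No state change.
Op 7: write(P3, v1, 145). refcount(pp1)=3>1 -> COPY to pp5. 6 ppages; refcounts: pp0:3 pp1:2 pp2:4 pp3:1 pp4:1 pp5:1
Op 8: write(P3, v1, 180). refcount(pp5)=1 -> write in place. 6 ppages; refcounts: pp0:3 pp1:2 pp2:4 pp3:1 pp4:1 pp5:1
Op 9: read(P0, v1) -> 122. No state change.

yes yes yes no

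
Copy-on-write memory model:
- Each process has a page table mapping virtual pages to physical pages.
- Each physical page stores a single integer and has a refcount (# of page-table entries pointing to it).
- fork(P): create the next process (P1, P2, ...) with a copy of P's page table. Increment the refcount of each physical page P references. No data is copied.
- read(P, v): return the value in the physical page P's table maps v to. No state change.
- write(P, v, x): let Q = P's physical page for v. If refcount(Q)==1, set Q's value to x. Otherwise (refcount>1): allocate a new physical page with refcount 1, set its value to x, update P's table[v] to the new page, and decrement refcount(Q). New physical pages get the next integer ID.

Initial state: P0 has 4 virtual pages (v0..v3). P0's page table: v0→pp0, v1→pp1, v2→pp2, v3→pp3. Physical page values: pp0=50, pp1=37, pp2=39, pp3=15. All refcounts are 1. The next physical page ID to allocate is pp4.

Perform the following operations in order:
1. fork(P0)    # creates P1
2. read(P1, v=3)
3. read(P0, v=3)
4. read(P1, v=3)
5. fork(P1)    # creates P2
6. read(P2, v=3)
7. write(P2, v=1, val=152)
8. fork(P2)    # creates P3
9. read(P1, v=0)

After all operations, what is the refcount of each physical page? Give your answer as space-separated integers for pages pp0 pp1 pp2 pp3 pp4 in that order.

Op 1: fork(P0) -> P1. 4 ppages; refcounts: pp0:2 pp1:2 pp2:2 pp3:2
Op 2: read(P1, v3) -> 15. No state change.
Op 3: read(P0, v3) -> 15. No state change.
Op 4: read(P1, v3) -> 15. No state change.
Op 5: fork(P1) -> P2. 4 ppages; refcounts: pp0:3 pp1:3 pp2:3 pp3:3
Op 6: read(P2, v3) -> 15. No state change.
Op 7: write(P2, v1, 152). refcount(pp1)=3>1 -> COPY to pp4. 5 ppages; refcounts: pp0:3 pp1:2 pp2:3 pp3:3 pp4:1
Op 8: fork(P2) -> P3. 5 ppages; refcounts: pp0:4 pp1:2 pp2:4 pp3:4 pp4:2
Op 9: read(P1, v0) -> 50. No state change.

Answer: 4 2 4 4 2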